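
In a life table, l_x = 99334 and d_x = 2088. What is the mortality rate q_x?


q_x = d_x / l_x
= 2088 / 99334
= 0.021


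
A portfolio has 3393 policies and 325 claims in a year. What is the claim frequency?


frequency = claims / policies
= 325 / 3393
= 0.0958


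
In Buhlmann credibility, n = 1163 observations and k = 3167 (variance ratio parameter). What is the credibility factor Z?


Z = n / (n + k)
= 1163 / (1163 + 3167)
= 1163 / 4330
= 0.2686


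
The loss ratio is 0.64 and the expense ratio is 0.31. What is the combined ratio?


Combined ratio = loss ratio + expense ratio
= 0.64 + 0.31
= 0.95


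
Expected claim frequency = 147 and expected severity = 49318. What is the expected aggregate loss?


E[S] = E[N] * E[X]
= 147 * 49318
= 7.2497e+06


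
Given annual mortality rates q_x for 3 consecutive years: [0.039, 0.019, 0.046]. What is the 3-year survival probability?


p_k = 1 - q_k for each year
Survival = product of (1 - q_k)
= 0.961 * 0.981 * 0.954
= 0.8994


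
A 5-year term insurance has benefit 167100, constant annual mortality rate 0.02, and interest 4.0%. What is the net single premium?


NSP = benefit * sum_{k=0}^{n-1} k_p_x * q * v^(k+1)
With constant q=0.02, v=0.961538
Sum = 0.085681
NSP = 167100 * 0.085681
= 14317.2948


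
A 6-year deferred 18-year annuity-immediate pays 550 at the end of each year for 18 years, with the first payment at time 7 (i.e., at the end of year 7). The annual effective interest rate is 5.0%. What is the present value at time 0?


PV at time 6 of the 18-year annuity-immediate:
a_n = 550 * (1-(1+0.05)^(-18))/0.05 = 6429.2728
Discount back 6 years to time 0:
PV = 6429.2728 * (1+0.05)^(-6)
= 6429.2728 * 0.746215
= 4797.6223


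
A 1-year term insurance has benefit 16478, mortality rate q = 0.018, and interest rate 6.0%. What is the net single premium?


NSP = benefit * q * v
v = 1/(1+i) = 0.943396
NSP = 16478 * 0.018 * 0.943396
= 279.8151


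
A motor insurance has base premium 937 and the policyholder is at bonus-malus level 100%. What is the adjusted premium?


adjusted = base * BM_level / 100
= 937 * 100 / 100
= 937 * 1.0
= 937.0


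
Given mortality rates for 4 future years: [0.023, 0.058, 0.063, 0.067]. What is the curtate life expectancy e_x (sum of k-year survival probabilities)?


e_x = sum_{k=1}^{n} k_p_x
k_p_x values:
  1_p_x = 0.977
  2_p_x = 0.920334
  3_p_x = 0.862353
  4_p_x = 0.804575
e_x = 3.5643


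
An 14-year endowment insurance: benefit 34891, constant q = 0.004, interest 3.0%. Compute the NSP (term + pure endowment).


Term component = 1539.1341
Pure endowment = 14_p_x * v^14 * benefit = 0.945433 * 0.661118 * 34891 = 21808.3601
NSP = 23347.4942


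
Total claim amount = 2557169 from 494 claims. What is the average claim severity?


severity = total / number
= 2557169 / 494
= 5176.4555


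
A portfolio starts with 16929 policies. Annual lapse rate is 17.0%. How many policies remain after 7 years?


remaining = initial * (1 - lapse)^years
= 16929 * (1 - 0.17)^7
= 16929 * 0.271361
= 4593.8621


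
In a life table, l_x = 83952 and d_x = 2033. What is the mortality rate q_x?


q_x = d_x / l_x
= 2033 / 83952
= 0.0242


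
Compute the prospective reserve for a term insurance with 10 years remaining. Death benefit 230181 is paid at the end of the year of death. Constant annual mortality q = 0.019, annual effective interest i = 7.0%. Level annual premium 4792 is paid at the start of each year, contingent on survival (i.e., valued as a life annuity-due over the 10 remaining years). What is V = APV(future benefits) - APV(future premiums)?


v = 1/(1+i) = 0.934579
APV(future benefits) per unit = sum_{k=0}^{9} k_p_x * q * v^(k+1) = 0.123902
APV(future benefits) = 230181 * 0.123902 = 28519.9206
Life annuity-due factor ä_{x:10} = sum_{k=0}^{9} k_p_x * v^k = 6.977647
APV(future premiums) = 4792 * 6.977647 = 33436.8861
V = 28519.9206 - 33436.8861
= -4916.9655


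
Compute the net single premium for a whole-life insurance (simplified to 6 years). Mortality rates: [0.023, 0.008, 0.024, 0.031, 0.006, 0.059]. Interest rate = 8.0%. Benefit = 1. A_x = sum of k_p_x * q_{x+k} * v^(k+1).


v = 0.925926
Year 0: k_p_x=1.0, q=0.023, term=0.021296
Year 1: k_p_x=0.977, q=0.008, term=0.006701
Year 2: k_p_x=0.969184, q=0.024, term=0.018465
Year 3: k_p_x=0.945924, q=0.031, term=0.021554
Year 4: k_p_x=0.9166, q=0.006, term=0.003743
Year 5: k_p_x=0.9111, q=0.059, term=0.033875
A_x = 0.1056


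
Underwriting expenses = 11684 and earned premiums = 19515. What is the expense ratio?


Expense ratio = expenses / premiums
= 11684 / 19515
= 0.5987


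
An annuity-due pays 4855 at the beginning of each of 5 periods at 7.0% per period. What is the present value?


PV_due = PMT * (1-(1+i)^(-n))/i * (1+i)
PV_immediate = 19906.4586
PV_due = 19906.4586 * 1.07
= 21299.9107


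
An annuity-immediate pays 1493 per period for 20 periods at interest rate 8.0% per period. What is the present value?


PV = PMT * (1 - (1+i)^(-n)) / i
= 1493 * (1 - (1+0.08)^(-20)) / 0.08
= 1493 * (1 - 0.214548) / 0.08
= 1493 * 9.818147
= 14658.4941


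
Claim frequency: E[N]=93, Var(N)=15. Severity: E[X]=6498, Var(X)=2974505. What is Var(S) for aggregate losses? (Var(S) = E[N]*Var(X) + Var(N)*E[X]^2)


Var(S) = E[N]*Var(X) + Var(N)*E[X]^2
= 93*2974505 + 15*6498^2
= 276628965 + 633360060
= 9.0999e+08


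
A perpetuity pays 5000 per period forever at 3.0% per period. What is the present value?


PV = PMT / i
= 5000 / 0.03
= 166666.6667


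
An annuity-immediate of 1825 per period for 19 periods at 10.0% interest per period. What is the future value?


FV = PMT * ((1+i)^n - 1) / i
= 1825 * ((1.1)^19 - 1) / 0.1
= 1825 * (6.115909 - 1) / 0.1
= 93365.3401


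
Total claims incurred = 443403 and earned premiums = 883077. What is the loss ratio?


Loss ratio = claims / premiums
= 443403 / 883077
= 0.5021


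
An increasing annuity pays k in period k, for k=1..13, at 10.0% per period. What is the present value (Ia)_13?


(Ia)_n = sum_{k=1}^{n} k * v^k, v = 1/(1+i)
v = 0.909091
Sum computed term by term:
(Ia)_13 = 40.4805


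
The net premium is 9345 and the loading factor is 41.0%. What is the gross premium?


Gross = net * (1 + loading)
= 9345 * (1 + 0.41)
= 9345 * 1.41
= 13176.45


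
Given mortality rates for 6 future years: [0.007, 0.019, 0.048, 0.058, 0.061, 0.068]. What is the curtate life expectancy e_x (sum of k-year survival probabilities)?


e_x = sum_{k=1}^{n} k_p_x
k_p_x values:
  1_p_x = 0.993
  2_p_x = 0.974133
  3_p_x = 0.927375
  4_p_x = 0.873587
  5_p_x = 0.820298
  6_p_x = 0.764518
e_x = 5.3529


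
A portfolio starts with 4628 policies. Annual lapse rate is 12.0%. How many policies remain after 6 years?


remaining = initial * (1 - lapse)^years
= 4628 * (1 - 0.12)^6
= 4628 * 0.464404
= 2149.2621


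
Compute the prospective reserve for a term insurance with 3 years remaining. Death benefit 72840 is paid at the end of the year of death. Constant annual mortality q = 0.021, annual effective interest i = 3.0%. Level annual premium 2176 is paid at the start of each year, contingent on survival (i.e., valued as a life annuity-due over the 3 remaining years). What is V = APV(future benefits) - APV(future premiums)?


v = 1/(1+i) = 0.970874
APV(future benefits) per unit = sum_{k=0}^{2} k_p_x * q * v^(k+1) = 0.058186
APV(future benefits) = 72840 * 0.058186 = 4238.3028
Life annuity-due factor ä_{x:3} = sum_{k=0}^{2} k_p_x * v^k = 2.853908
APV(future premiums) = 2176 * 2.853908 = 6210.1038
V = 4238.3028 - 6210.1038
= -1971.8011


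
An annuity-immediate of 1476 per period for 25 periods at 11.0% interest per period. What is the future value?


FV = PMT * ((1+i)^n - 1) / i
= 1476 * ((1.11)^25 - 1) / 0.11
= 1476 * (13.585464 - 1) / 0.11
= 168874.0416


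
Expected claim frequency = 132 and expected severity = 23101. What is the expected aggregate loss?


E[S] = E[N] * E[X]
= 132 * 23101
= 3.0493e+06


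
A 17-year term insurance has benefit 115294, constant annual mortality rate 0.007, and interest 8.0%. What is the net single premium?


NSP = benefit * sum_{k=0}^{n-1} k_p_x * q * v^(k+1)
With constant q=0.007, v=0.925926
Sum = 0.061162
NSP = 115294 * 0.061162
= 7051.5858


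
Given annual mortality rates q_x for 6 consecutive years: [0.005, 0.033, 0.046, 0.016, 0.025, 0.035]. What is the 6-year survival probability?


p_k = 1 - q_k for each year
Survival = product of (1 - q_k)
= 0.995 * 0.967 * 0.954 * 0.984 * 0.975 * 0.965
= 0.8498


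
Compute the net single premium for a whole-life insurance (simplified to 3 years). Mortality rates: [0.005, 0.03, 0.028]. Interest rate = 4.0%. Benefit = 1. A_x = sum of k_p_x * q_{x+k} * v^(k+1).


v = 0.961538
Year 0: k_p_x=1.0, q=0.005, term=0.004808
Year 1: k_p_x=0.995, q=0.03, term=0.027598
Year 2: k_p_x=0.96515, q=0.028, term=0.024024
A_x = 0.0564


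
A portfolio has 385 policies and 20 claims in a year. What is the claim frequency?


frequency = claims / policies
= 20 / 385
= 0.0519


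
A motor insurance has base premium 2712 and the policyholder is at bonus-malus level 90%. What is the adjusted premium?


adjusted = base * BM_level / 100
= 2712 * 90 / 100
= 2712 * 0.9
= 2440.8


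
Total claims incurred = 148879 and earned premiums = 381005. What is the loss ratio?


Loss ratio = claims / premiums
= 148879 / 381005
= 0.3908


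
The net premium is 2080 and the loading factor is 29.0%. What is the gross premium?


Gross = net * (1 + loading)
= 2080 * (1 + 0.29)
= 2080 * 1.29
= 2683.2


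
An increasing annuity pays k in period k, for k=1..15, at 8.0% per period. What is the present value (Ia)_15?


(Ia)_n = sum_{k=1}^{n} k * v^k, v = 1/(1+i)
v = 0.925926
Sum computed term by term:
(Ia)_15 = 56.4451


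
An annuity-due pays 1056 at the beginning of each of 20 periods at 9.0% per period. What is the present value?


PV_due = PMT * (1-(1+i)^(-n))/i * (1+i)
PV_immediate = 9639.7442
PV_due = 9639.7442 * 1.09
= 10507.3212


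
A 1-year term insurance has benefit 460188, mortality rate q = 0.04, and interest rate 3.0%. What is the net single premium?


NSP = benefit * q * v
v = 1/(1+i) = 0.970874
NSP = 460188 * 0.04 * 0.970874
= 17871.3786


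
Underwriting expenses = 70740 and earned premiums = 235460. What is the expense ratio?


Expense ratio = expenses / premiums
= 70740 / 235460
= 0.3004


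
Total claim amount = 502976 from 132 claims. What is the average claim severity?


severity = total / number
= 502976 / 132
= 3810.4242


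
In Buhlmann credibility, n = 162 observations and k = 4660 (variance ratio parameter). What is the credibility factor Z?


Z = n / (n + k)
= 162 / (162 + 4660)
= 162 / 4822
= 0.0336


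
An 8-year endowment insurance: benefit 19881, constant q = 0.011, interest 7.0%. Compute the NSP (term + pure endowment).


Term component = 1261.6004
Pure endowment = 8_p_x * v^8 * benefit = 0.915314 * 0.582009 * 19881 = 10591.0334
NSP = 11852.6338


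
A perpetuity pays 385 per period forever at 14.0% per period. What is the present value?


PV = PMT / i
= 385 / 0.14
= 2750.0


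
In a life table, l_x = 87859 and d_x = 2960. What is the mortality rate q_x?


q_x = d_x / l_x
= 2960 / 87859
= 0.0337


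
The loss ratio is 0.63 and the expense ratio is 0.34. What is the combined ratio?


Combined ratio = loss ratio + expense ratio
= 0.63 + 0.34
= 0.97


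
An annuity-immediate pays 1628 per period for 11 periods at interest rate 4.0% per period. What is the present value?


PV = PMT * (1 - (1+i)^(-n)) / i
= 1628 * (1 - (1+0.04)^(-11)) / 0.04
= 1628 * (1 - 0.649581) / 0.04
= 1628 * 8.760477
= 14262.0561


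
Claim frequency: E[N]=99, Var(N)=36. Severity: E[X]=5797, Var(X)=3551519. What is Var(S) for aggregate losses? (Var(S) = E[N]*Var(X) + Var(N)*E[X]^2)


Var(S) = E[N]*Var(X) + Var(N)*E[X]^2
= 99*3551519 + 36*5797^2
= 351600381 + 1209787524
= 1.5614e+09


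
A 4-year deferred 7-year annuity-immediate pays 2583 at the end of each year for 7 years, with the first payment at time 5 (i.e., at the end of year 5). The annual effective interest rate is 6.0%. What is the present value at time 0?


PV at time 4 of the 7-year annuity-immediate:
a_n = 2583 * (1-(1+0.06)^(-7))/0.06 = 14419.2913
Discount back 4 years to time 0:
PV = 14419.2913 * (1+0.06)^(-4)
= 14419.2913 * 0.792094
= 11421.4292


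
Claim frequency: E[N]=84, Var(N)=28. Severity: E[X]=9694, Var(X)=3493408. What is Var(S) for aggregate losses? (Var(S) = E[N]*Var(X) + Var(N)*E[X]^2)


Var(S) = E[N]*Var(X) + Var(N)*E[X]^2
= 84*3493408 + 28*9694^2
= 293446272 + 2631261808
= 2.9247e+09


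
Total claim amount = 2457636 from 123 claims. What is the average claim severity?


severity = total / number
= 2457636 / 123
= 19980.7805


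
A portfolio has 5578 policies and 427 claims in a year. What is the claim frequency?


frequency = claims / policies
= 427 / 5578
= 0.0766


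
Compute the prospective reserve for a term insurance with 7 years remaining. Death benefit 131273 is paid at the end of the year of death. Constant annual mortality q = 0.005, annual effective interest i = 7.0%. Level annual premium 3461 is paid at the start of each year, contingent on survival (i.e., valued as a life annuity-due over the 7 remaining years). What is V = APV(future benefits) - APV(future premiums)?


v = 1/(1+i) = 0.934579
APV(future benefits) per unit = sum_{k=0}^{6} k_p_x * q * v^(k+1) = 0.026581
APV(future benefits) = 131273 * 0.026581 = 3489.4312
Life annuity-due factor ä_{x:7} = sum_{k=0}^{6} k_p_x * v^k = 5.688438
APV(future premiums) = 3461 * 5.688438 = 19687.6828
V = 3489.4312 - 19687.6828
= -16198.2516


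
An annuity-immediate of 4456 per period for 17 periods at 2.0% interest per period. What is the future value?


FV = PMT * ((1+i)^n - 1) / i
= 4456 * ((1.02)^17 - 1) / 0.02
= 4456 * (1.400241 - 1) / 0.02
= 89173.7882


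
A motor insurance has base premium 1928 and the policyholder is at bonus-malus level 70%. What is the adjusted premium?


adjusted = base * BM_level / 100
= 1928 * 70 / 100
= 1928 * 0.7
= 1349.6


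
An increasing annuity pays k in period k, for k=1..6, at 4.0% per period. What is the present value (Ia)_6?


(Ia)_n = sum_{k=1}^{n} k * v^k, v = 1/(1+i)
v = 0.961538
Sum computed term by term:
(Ia)_6 = 17.7484


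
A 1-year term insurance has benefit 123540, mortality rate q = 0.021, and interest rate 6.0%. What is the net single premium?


NSP = benefit * q * v
v = 1/(1+i) = 0.943396
NSP = 123540 * 0.021 * 0.943396
= 2447.4906


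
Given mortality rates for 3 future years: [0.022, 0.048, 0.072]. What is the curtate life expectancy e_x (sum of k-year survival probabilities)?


e_x = sum_{k=1}^{n} k_p_x
k_p_x values:
  1_p_x = 0.978
  2_p_x = 0.931056
  3_p_x = 0.86402
e_x = 2.7731


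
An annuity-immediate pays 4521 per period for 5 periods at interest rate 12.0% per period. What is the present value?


PV = PMT * (1 - (1+i)^(-n)) / i
= 4521 * (1 - (1+0.12)^(-5)) / 0.12
= 4521 * (1 - 0.567427) / 0.12
= 4521 * 3.604776
= 16297.1932


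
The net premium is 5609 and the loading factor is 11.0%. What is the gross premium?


Gross = net * (1 + loading)
= 5609 * (1 + 0.11)
= 5609 * 1.11
= 6225.99


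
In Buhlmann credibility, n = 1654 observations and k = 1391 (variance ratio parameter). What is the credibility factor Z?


Z = n / (n + k)
= 1654 / (1654 + 1391)
= 1654 / 3045
= 0.5432


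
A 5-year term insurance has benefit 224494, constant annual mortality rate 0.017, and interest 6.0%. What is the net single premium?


NSP = benefit * sum_{k=0}^{n-1} k_p_x * q * v^(k+1)
With constant q=0.017, v=0.943396
Sum = 0.069355
NSP = 224494 * 0.069355
= 15569.6944


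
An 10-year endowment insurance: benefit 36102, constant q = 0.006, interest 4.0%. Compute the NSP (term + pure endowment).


Term component = 1713.5544
Pure endowment = 10_p_x * v^10 * benefit = 0.941594 * 0.675564 * 36102 = 22964.7495
NSP = 24678.3039


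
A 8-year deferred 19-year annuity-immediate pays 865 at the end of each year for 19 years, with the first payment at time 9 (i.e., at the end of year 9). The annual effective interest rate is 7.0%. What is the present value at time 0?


PV at time 8 of the 19-year annuity-immediate:
a_n = 865 * (1-(1+0.07)^(-19))/0.07 = 8940.2899
Discount back 8 years to time 0:
PV = 8940.2899 * (1+0.07)^(-8)
= 8940.2899 * 0.582009
= 5203.3301


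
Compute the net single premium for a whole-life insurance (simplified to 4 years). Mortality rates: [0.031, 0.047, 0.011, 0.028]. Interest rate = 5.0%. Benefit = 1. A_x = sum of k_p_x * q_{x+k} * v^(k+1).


v = 0.952381
Year 0: k_p_x=1.0, q=0.031, term=0.029524
Year 1: k_p_x=0.969, q=0.047, term=0.041309
Year 2: k_p_x=0.923457, q=0.011, term=0.008775
Year 3: k_p_x=0.913299, q=0.028, term=0.021038
A_x = 0.1006


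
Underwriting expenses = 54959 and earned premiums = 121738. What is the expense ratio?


Expense ratio = expenses / premiums
= 54959 / 121738
= 0.4515


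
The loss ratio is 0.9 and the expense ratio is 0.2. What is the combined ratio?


Combined ratio = loss ratio + expense ratio
= 0.9 + 0.2
= 1.1


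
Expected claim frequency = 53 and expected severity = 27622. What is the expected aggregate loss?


E[S] = E[N] * E[X]
= 53 * 27622
= 1.4640e+06


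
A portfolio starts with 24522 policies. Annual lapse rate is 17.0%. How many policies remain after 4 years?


remaining = initial * (1 - lapse)^years
= 24522 * (1 - 0.17)^4
= 24522 * 0.474583
= 11637.7295


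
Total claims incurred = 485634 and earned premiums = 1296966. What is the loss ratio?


Loss ratio = claims / premiums
= 485634 / 1296966
= 0.3744


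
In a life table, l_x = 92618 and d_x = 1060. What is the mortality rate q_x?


q_x = d_x / l_x
= 1060 / 92618
= 0.0114


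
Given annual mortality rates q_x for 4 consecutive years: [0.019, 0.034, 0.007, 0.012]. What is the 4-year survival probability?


p_k = 1 - q_k for each year
Survival = product of (1 - q_k)
= 0.981 * 0.966 * 0.993 * 0.988
= 0.9297


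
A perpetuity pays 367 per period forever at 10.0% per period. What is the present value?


PV = PMT / i
= 367 / 0.1
= 3670.0


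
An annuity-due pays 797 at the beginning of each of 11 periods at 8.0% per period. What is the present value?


PV_due = PMT * (1-(1+i)^(-n))/i * (1+i)
PV_immediate = 5689.7545
PV_due = 5689.7545 * 1.08
= 6144.9349


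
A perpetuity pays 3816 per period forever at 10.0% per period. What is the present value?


PV = PMT / i
= 3816 / 0.1
= 38160.0


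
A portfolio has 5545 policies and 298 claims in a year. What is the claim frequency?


frequency = claims / policies
= 298 / 5545
= 0.0537


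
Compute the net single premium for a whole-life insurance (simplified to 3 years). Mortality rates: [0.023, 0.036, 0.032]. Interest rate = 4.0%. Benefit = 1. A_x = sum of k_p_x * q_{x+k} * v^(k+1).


v = 0.961538
Year 0: k_p_x=1.0, q=0.023, term=0.022115
Year 1: k_p_x=0.977, q=0.036, term=0.032518
Year 2: k_p_x=0.941828, q=0.032, term=0.026793
A_x = 0.0814


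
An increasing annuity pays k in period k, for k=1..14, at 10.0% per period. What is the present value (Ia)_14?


(Ia)_n = sum_{k=1}^{n} k * v^k, v = 1/(1+i)
v = 0.909091
Sum computed term by term:
(Ia)_14 = 44.1672


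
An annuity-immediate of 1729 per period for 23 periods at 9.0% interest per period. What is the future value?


FV = PMT * ((1+i)^n - 1) / i
= 1729 * ((1.09)^23 - 1) / 0.09
= 1729 * (7.257874 - 1) / 0.09
= 120220.7218


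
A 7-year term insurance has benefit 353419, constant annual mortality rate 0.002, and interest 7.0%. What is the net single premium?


NSP = benefit * sum_{k=0}^{n-1} k_p_x * q * v^(k+1)
With constant q=0.002, v=0.934579
Sum = 0.01072
NSP = 353419 * 0.01072
= 3788.6185


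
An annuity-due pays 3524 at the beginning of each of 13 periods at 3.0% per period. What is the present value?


PV_due = PMT * (1-(1+i)^(-n))/i * (1+i)
PV_immediate = 37477.5826
PV_due = 37477.5826 * 1.03
= 38601.9101


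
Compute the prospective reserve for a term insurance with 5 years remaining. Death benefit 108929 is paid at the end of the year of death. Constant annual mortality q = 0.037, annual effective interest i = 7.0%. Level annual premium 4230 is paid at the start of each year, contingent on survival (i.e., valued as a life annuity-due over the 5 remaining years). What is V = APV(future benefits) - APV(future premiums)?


v = 1/(1+i) = 0.934579
APV(future benefits) per unit = sum_{k=0}^{4} k_p_x * q * v^(k+1) = 0.141606
APV(future benefits) = 108929 * 0.141606 = 15425.0285
Life annuity-due factor ä_{x:5} = sum_{k=0}^{4} k_p_x * v^k = 4.0951
APV(future premiums) = 4230 * 4.0951 = 17322.273
V = 15425.0285 - 17322.273
= -1897.2445


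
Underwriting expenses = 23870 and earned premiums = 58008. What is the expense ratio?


Expense ratio = expenses / premiums
= 23870 / 58008
= 0.4115


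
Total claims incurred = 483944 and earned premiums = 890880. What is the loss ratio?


Loss ratio = claims / premiums
= 483944 / 890880
= 0.5432


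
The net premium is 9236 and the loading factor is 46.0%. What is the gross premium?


Gross = net * (1 + loading)
= 9236 * (1 + 0.46)
= 9236 * 1.46
= 13484.56


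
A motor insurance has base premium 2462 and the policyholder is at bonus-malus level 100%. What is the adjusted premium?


adjusted = base * BM_level / 100
= 2462 * 100 / 100
= 2462 * 1.0
= 2462.0


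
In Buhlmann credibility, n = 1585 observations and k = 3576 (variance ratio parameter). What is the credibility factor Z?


Z = n / (n + k)
= 1585 / (1585 + 3576)
= 1585 / 5161
= 0.3071


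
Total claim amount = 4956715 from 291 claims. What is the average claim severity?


severity = total / number
= 4956715 / 291
= 17033.3849


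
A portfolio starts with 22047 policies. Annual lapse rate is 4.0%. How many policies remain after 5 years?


remaining = initial * (1 - lapse)^years
= 22047 * (1 - 0.04)^5
= 22047 * 0.815373
= 17976.5219


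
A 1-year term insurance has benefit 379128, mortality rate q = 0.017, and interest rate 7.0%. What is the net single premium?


NSP = benefit * q * v
v = 1/(1+i) = 0.934579
NSP = 379128 * 0.017 * 0.934579
= 6023.529


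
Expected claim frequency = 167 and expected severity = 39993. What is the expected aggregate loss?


E[S] = E[N] * E[X]
= 167 * 39993
= 6.6788e+06


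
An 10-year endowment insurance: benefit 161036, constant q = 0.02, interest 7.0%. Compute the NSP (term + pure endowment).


Term component = 20921.855
Pure endowment = 10_p_x * v^10 * benefit = 0.817073 * 0.508349 * 161036 = 66887.6526
NSP = 87809.5076


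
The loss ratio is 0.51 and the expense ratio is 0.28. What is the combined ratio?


Combined ratio = loss ratio + expense ratio
= 0.51 + 0.28
= 0.79


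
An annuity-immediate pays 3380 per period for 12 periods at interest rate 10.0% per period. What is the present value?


PV = PMT * (1 - (1+i)^(-n)) / i
= 3380 * (1 - (1+0.1)^(-12)) / 0.1
= 3380 * (1 - 0.318631) / 0.1
= 3380 * 6.813692
= 23030.2784


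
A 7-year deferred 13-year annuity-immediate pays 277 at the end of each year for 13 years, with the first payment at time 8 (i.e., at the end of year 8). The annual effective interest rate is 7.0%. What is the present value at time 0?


PV at time 7 of the 13-year annuity-immediate:
a_n = 277 * (1-(1+0.07)^(-13))/0.07 = 2315.0693
Discount back 7 years to time 0:
PV = 2315.0693 * (1+0.07)^(-7)
= 2315.0693 * 0.62275
= 1441.7088


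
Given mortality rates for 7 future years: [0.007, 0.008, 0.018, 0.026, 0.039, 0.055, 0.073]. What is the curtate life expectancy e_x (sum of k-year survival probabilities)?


e_x = sum_{k=1}^{n} k_p_x
k_p_x values:
  1_p_x = 0.993
  2_p_x = 0.985056
  3_p_x = 0.967325
  4_p_x = 0.942175
  5_p_x = 0.90543
  6_p_x = 0.855631
  7_p_x = 0.79317
e_x = 6.4418


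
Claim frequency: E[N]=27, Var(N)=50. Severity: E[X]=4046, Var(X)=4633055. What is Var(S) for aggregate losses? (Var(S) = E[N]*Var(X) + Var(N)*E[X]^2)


Var(S) = E[N]*Var(X) + Var(N)*E[X]^2
= 27*4633055 + 50*4046^2
= 125092485 + 818505800
= 9.4360e+08


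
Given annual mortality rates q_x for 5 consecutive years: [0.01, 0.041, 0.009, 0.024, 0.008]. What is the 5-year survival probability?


p_k = 1 - q_k for each year
Survival = product of (1 - q_k)
= 0.99 * 0.959 * 0.991 * 0.976 * 0.992
= 0.9109


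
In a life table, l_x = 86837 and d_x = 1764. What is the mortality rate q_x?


q_x = d_x / l_x
= 1764 / 86837
= 0.0203


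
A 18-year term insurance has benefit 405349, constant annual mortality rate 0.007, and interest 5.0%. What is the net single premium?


NSP = benefit * sum_{k=0}^{n-1} k_p_x * q * v^(k+1)
With constant q=0.007, v=0.952381
Sum = 0.077839
NSP = 405349 * 0.077839
= 31552.0224


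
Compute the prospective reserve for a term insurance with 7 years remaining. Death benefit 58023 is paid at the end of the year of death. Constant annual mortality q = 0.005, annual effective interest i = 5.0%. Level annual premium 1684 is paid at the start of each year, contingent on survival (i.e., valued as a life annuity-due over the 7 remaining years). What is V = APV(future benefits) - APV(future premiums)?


v = 1/(1+i) = 0.952381
APV(future benefits) per unit = sum_{k=0}^{6} k_p_x * q * v^(k+1) = 0.028529
APV(future benefits) = 58023 * 0.028529 = 1655.3566
Life annuity-due factor ä_{x:7} = sum_{k=0}^{6} k_p_x * v^k = 5.991157
APV(future premiums) = 1684 * 5.991157 = 10089.1082
V = 1655.3566 - 10089.1082
= -8433.7515


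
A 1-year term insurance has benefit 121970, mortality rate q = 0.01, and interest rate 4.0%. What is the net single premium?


NSP = benefit * q * v
v = 1/(1+i) = 0.961538
NSP = 121970 * 0.01 * 0.961538
= 1172.7885


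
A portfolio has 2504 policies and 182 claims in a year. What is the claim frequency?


frequency = claims / policies
= 182 / 2504
= 0.0727


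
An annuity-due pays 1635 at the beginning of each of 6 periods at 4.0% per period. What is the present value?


PV_due = PMT * (1-(1+i)^(-n))/i * (1+i)
PV_immediate = 8570.8938
PV_due = 8570.8938 * 1.04
= 8913.7295


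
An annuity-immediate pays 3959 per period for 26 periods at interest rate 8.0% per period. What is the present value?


PV = PMT * (1 - (1+i)^(-n)) / i
= 3959 * (1 - (1+0.08)^(-26)) / 0.08
= 3959 * (1 - 0.135202) / 0.08
= 3959 * 10.809978
= 42796.7027


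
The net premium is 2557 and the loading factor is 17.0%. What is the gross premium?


Gross = net * (1 + loading)
= 2557 * (1 + 0.17)
= 2557 * 1.17
= 2991.69


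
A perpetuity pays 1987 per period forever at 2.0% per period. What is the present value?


PV = PMT / i
= 1987 / 0.02
= 99350.0


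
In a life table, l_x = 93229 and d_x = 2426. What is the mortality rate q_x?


q_x = d_x / l_x
= 2426 / 93229
= 0.026


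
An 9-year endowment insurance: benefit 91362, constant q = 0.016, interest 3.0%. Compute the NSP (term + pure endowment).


Term component = 10713.7103
Pure endowment = 9_p_x * v^9 * benefit = 0.86488 * 0.766417 * 91362 = 60560.083
NSP = 71273.7933


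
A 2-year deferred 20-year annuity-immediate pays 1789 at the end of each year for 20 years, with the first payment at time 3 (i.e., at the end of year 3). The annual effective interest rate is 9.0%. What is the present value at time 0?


PV at time 2 of the 20-year annuity-immediate:
a_n = 1789 * (1-(1+0.09)^(-20))/0.09 = 16330.9682
Discount back 2 years to time 0:
PV = 16330.9682 * (1+0.09)^(-2)
= 16330.9682 * 0.84168
= 13745.4492


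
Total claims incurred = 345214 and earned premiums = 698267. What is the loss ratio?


Loss ratio = claims / premiums
= 345214 / 698267
= 0.4944


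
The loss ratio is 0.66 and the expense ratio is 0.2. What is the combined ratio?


Combined ratio = loss ratio + expense ratio
= 0.66 + 0.2
= 0.86


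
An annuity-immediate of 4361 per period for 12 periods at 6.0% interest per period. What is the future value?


FV = PMT * ((1+i)^n - 1) / i
= 4361 * ((1.06)^12 - 1) / 0.06
= 4361 * (2.012196 - 1) / 0.06
= 73569.8136


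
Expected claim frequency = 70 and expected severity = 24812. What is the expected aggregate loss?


E[S] = E[N] * E[X]
= 70 * 24812
= 1.7368e+06


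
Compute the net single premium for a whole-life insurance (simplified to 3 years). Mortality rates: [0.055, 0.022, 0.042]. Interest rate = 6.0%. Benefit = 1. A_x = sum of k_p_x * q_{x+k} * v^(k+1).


v = 0.943396
Year 0: k_p_x=1.0, q=0.055, term=0.051887
Year 1: k_p_x=0.945, q=0.022, term=0.018503
Year 2: k_p_x=0.92421, q=0.042, term=0.032591
A_x = 0.103


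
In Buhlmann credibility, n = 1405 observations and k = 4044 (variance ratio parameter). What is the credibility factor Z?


Z = n / (n + k)
= 1405 / (1405 + 4044)
= 1405 / 5449
= 0.2578


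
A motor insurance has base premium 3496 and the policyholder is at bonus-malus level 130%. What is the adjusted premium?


adjusted = base * BM_level / 100
= 3496 * 130 / 100
= 3496 * 1.3
= 4544.8


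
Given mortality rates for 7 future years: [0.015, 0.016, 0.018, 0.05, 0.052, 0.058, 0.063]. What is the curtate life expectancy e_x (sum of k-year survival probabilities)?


e_x = sum_{k=1}^{n} k_p_x
k_p_x values:
  1_p_x = 0.985
  2_p_x = 0.96924
  3_p_x = 0.951794
  4_p_x = 0.904204
  5_p_x = 0.857185
  6_p_x = 0.807469
  7_p_x = 0.756598
e_x = 6.2315


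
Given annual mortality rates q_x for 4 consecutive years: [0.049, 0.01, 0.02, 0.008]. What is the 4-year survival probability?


p_k = 1 - q_k for each year
Survival = product of (1 - q_k)
= 0.951 * 0.99 * 0.98 * 0.992
= 0.9153


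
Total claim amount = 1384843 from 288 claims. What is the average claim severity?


severity = total / number
= 1384843 / 288
= 4808.4826


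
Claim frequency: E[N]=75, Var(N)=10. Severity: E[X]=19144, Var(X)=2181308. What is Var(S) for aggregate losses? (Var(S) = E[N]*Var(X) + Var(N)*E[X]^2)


Var(S) = E[N]*Var(X) + Var(N)*E[X]^2
= 75*2181308 + 10*19144^2
= 163598100 + 3664927360
= 3.8285e+09


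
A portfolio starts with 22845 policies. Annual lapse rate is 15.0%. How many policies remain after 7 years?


remaining = initial * (1 - lapse)^years
= 22845 * (1 - 0.15)^7
= 22845 * 0.320577
= 7323.5836


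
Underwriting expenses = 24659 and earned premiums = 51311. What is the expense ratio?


Expense ratio = expenses / premiums
= 24659 / 51311
= 0.4806


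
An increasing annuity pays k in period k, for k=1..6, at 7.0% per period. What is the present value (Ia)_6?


(Ia)_n = sum_{k=1}^{n} k * v^k, v = 1/(1+i)
v = 0.934579
Sum computed term by term:
(Ia)_6 = 15.7449


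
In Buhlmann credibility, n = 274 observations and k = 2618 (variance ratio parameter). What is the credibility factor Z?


Z = n / (n + k)
= 274 / (274 + 2618)
= 274 / 2892
= 0.0947


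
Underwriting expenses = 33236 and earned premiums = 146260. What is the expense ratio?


Expense ratio = expenses / premiums
= 33236 / 146260
= 0.2272


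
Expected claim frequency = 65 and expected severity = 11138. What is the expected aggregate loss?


E[S] = E[N] * E[X]
= 65 * 11138
= 723970


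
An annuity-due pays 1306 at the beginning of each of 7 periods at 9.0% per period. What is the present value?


PV_due = PMT * (1-(1+i)^(-n))/i * (1+i)
PV_immediate = 6573.0364
PV_due = 6573.0364 * 1.09
= 7164.6097


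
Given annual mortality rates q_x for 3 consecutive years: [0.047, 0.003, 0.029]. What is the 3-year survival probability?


p_k = 1 - q_k for each year
Survival = product of (1 - q_k)
= 0.953 * 0.997 * 0.971
= 0.9226


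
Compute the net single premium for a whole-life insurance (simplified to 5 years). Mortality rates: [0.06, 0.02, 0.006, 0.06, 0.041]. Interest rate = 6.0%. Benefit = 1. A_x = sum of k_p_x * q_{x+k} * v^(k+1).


v = 0.943396
Year 0: k_p_x=1.0, q=0.06, term=0.056604
Year 1: k_p_x=0.94, q=0.02, term=0.016732
Year 2: k_p_x=0.9212, q=0.006, term=0.004641
Year 3: k_p_x=0.915673, q=0.06, term=0.043518
Year 4: k_p_x=0.860732, q=0.041, term=0.026371
A_x = 0.1479


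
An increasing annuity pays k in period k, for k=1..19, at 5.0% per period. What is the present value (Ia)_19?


(Ia)_n = sum_{k=1}^{n} k * v^k, v = 1/(1+i)
v = 0.952381
Sum computed term by term:
(Ia)_19 = 103.4128


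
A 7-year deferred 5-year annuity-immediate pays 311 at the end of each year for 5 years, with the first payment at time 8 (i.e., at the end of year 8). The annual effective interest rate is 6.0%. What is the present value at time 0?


PV at time 7 of the 5-year annuity-immediate:
a_n = 311 * (1-(1+0.06)^(-5))/0.06 = 1310.0451
Discount back 7 years to time 0:
PV = 1310.0451 * (1+0.06)^(-7)
= 1310.0451 * 0.665057
= 871.2548


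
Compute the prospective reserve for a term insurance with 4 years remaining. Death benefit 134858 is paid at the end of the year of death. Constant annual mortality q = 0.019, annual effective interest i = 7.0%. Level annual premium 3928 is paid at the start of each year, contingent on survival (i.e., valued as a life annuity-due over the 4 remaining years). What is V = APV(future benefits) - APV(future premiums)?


v = 1/(1+i) = 0.934579
APV(future benefits) per unit = sum_{k=0}^{3} k_p_x * q * v^(k+1) = 0.062647
APV(future benefits) = 134858 * 0.062647 = 8448.492
Life annuity-due factor ä_{x:4} = sum_{k=0}^{3} k_p_x * v^k = 3.528033
APV(future premiums) = 3928 * 3.528033 = 13858.1142
V = 8448.492 - 13858.1142
= -5409.6223


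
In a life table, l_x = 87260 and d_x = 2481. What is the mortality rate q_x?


q_x = d_x / l_x
= 2481 / 87260
= 0.0284


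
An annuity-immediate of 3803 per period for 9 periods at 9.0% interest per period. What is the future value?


FV = PMT * ((1+i)^n - 1) / i
= 3803 * ((1.09)^9 - 1) / 0.09
= 3803 * (2.171893 - 1) / 0.09
= 49519.0016


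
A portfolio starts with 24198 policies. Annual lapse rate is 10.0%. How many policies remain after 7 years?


remaining = initial * (1 - lapse)^years
= 24198 * (1 - 0.1)^7
= 24198 * 0.478297
= 11573.8284


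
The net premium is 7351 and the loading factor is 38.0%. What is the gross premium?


Gross = net * (1 + loading)
= 7351 * (1 + 0.38)
= 7351 * 1.38
= 10144.38


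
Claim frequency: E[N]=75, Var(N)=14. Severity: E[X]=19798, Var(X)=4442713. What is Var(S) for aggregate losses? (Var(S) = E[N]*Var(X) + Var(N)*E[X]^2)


Var(S) = E[N]*Var(X) + Var(N)*E[X]^2
= 75*4442713 + 14*19798^2
= 333203475 + 5487451256
= 5.8207e+09


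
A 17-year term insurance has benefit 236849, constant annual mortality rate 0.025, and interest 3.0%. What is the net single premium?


NSP = benefit * sum_{k=0}^{n-1} k_p_x * q * v^(k+1)
With constant q=0.025, v=0.970874
Sum = 0.275723
NSP = 236849 * 0.275723
= 65304.6277


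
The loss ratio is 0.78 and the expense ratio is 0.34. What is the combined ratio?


Combined ratio = loss ratio + expense ratio
= 0.78 + 0.34
= 1.12


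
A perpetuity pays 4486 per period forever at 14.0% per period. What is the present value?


PV = PMT / i
= 4486 / 0.14
= 32042.8571


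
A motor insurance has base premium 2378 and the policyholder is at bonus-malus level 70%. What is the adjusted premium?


adjusted = base * BM_level / 100
= 2378 * 70 / 100
= 2378 * 0.7
= 1664.6


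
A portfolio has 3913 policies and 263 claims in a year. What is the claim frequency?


frequency = claims / policies
= 263 / 3913
= 0.0672


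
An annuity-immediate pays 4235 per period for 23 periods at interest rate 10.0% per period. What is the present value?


PV = PMT * (1 - (1+i)^(-n)) / i
= 4235 * (1 - (1+0.1)^(-23)) / 0.1
= 4235 * (1 - 0.111678) / 0.1
= 4235 * 8.883218
= 37620.43


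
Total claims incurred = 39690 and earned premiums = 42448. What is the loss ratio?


Loss ratio = claims / premiums
= 39690 / 42448
= 0.935


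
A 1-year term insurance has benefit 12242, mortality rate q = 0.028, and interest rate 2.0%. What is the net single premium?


NSP = benefit * q * v
v = 1/(1+i) = 0.980392
NSP = 12242 * 0.028 * 0.980392
= 336.0549


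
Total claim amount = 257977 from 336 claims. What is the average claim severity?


severity = total / number
= 257977 / 336
= 767.7887


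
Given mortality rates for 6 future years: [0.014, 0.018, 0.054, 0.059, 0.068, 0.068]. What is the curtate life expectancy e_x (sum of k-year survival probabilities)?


e_x = sum_{k=1}^{n} k_p_x
k_p_x values:
  1_p_x = 0.986
  2_p_x = 0.968252
  3_p_x = 0.915966
  4_p_x = 0.861924
  5_p_x = 0.803314
  6_p_x = 0.748688
e_x = 5.2841


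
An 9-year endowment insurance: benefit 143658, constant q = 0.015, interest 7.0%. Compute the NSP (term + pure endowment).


Term component = 13315.6322
Pure endowment = 9_p_x * v^9 * benefit = 0.872823 * 0.543934 * 143658 = 68202.7508
NSP = 81518.383


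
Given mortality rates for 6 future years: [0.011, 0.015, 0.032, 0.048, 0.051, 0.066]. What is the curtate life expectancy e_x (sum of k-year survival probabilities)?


e_x = sum_{k=1}^{n} k_p_x
k_p_x values:
  1_p_x = 0.989
  2_p_x = 0.974165
  3_p_x = 0.942992
  4_p_x = 0.897728
  5_p_x = 0.851944
  6_p_x = 0.795716
e_x = 5.4515


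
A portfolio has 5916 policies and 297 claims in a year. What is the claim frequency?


frequency = claims / policies
= 297 / 5916
= 0.0502


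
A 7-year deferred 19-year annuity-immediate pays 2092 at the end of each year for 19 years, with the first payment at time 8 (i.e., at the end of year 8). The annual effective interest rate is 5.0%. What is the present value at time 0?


PV at time 7 of the 19-year annuity-immediate:
a_n = 2092 * (1-(1+0.05)^(-19))/0.05 = 25282.4912
Discount back 7 years to time 0:
PV = 25282.4912 * (1+0.05)^(-7)
= 25282.4912 * 0.710681
= 17967.7945


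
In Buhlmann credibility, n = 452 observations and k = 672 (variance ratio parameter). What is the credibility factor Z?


Z = n / (n + k)
= 452 / (452 + 672)
= 452 / 1124
= 0.4021


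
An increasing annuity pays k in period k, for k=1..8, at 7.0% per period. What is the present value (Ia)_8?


(Ia)_n = sum_{k=1}^{n} k * v^k, v = 1/(1+i)
v = 0.934579
Sum computed term by term:
(Ia)_8 = 24.7602


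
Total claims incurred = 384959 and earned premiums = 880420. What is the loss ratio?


Loss ratio = claims / premiums
= 384959 / 880420
= 0.4372


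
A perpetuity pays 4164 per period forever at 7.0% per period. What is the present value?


PV = PMT / i
= 4164 / 0.07
= 59485.7143


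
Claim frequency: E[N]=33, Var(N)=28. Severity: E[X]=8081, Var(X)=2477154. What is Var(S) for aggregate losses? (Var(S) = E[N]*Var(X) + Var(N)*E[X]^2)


Var(S) = E[N]*Var(X) + Var(N)*E[X]^2
= 33*2477154 + 28*8081^2
= 81746082 + 1828471708
= 1.9102e+09


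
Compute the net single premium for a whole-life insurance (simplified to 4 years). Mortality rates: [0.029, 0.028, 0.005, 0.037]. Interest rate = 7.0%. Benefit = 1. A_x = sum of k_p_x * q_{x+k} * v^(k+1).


v = 0.934579
Year 0: k_p_x=1.0, q=0.029, term=0.027103
Year 1: k_p_x=0.971, q=0.028, term=0.023747
Year 2: k_p_x=0.943812, q=0.005, term=0.003852
Year 3: k_p_x=0.939093, q=0.037, term=0.026508
A_x = 0.0812


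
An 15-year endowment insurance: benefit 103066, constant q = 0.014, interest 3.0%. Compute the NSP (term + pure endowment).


Term component = 15757.0015
Pure endowment = 15_p_x * v^15 * benefit = 0.809382 * 0.641862 * 103066 = 53543.9954
NSP = 69300.9969


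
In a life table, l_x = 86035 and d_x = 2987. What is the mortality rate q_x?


q_x = d_x / l_x
= 2987 / 86035
= 0.0347


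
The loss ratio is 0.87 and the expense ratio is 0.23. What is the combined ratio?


Combined ratio = loss ratio + expense ratio
= 0.87 + 0.23
= 1.1
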